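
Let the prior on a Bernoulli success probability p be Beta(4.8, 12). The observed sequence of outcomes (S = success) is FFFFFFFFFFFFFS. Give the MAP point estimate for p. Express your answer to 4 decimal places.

p̂_MAP = 0.1667

Prior: Beta(4.8, 12).
Data: 1 success in 14 trials (from the sequence). The binomial likelihood contributes p(1−p)^13, so the posterior is Beta(4.8+1, 12+13) = Beta(5.8, 25).
For Beta(a, b) with a, b > 1 the mode is (a−1)/(a+b−2) = 4.8/28.8 ≈ 0.1667.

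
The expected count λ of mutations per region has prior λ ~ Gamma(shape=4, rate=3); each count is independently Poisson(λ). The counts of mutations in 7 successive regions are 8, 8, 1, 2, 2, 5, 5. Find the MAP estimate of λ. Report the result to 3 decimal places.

λ̂_MAP = 3.400

Σxᵢ = 8+8+1+2+2+5+5 = 31, with n = 7.
Posterior ∝ λ^3e^(−3λ) · λ^31e^(−7λ) = λ^34e^(−10λ), i.e. Gamma(shape=35, rate=10).
The mode of a Gamma(a, b) with a ≥ 1 (shape–rate) is (a−1)/b = 34/10 ≈ 3.400.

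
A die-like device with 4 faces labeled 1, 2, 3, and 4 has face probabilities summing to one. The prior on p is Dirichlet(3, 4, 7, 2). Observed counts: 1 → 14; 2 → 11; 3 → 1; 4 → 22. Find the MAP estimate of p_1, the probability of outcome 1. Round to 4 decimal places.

The posterior is Dirichlet(αᵢ + nᵢ) = Dirichlet(17, 15, 8, 24).
For a Dirichlet(a₁,…,a_K) with all aᵢ > 1, the mode has j-th component (aⱼ − 1)/(Σaᵢ − K).
Here Σaᵢ = 64 and K = 4, so p_1 = (17 − 1)/(64 − 4) = 16/60 ≈ 0.2667.

MAP estimate: 0.2667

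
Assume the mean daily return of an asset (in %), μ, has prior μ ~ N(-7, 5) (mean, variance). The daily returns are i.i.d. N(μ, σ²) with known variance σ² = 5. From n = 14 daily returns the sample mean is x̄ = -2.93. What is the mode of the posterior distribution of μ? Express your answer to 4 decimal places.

μ̂_MAP = -3.2013

n = 14, x̄ = -2.93.
For a Normal prior and Normal likelihood with known variance, the posterior is Normal; its mode equals its mean, the precision-weighted average.
Prior precision 1/σ₀² = 1/5 = 0.2; data precision n/σ² = 14/5 = 2.8.
μ̂ = (0.2·(-7) + 2.8·(-2.93)) / (0.2 + 2.8) = (-9.604)/3 = -2401/750 ≈ -3.2013.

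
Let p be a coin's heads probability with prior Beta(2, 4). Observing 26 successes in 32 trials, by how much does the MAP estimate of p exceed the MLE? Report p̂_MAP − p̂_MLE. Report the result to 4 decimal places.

Posterior is Beta(28, 10); MAP = (28−1)/(38−2) = 27/36 ≈ 0.75000.
MLE ignores the prior: p̂_MLE = k/n = 26/32 ≈ 0.81250.
Difference = 27/36 − 26/32 = -1/16 ≈ -0.0625.

MAP − MLE = -0.0625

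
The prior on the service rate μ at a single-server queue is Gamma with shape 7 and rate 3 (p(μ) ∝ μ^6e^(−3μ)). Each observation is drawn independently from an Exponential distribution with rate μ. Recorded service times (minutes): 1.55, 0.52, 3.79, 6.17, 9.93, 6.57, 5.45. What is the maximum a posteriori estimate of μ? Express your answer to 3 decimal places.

The Exponential(rate=μ) likelihood is ∝ μ^n e^(−μΣtᵢ). Here n = 7 and Σtᵢ = 1.55 + 0.52 + 3.79 + 6.17 + 9.93 + 6.57 + 5.45 = 33.98.
Posterior ∝ μ^6e^(−3μ) · μ^7e^(−33.98μ) = μ^13e^(−36.98μ), i.e. Gamma(14, 36.98).
Mode = (a−1)/b = 13/36.98 ≈ 0.352.

μ̂_MAP = 0.352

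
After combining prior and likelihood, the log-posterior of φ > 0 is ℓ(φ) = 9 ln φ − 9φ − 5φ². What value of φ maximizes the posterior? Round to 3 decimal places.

φ̂_MAP = 0.600

ℓ'(φ) = 9/φ − 9 − 10φ. Setting this to zero and multiplying by φ: 10φ² + 9φ − 9 = 0.
φ = (−9 + √(9² + 4·10·9)) / (2·10) = (−9 + √441) / 20 = (−9 + 21)/20 = 3/5.
ℓ''(φ) = −9/φ² − 10 < 0, confirming a maximum.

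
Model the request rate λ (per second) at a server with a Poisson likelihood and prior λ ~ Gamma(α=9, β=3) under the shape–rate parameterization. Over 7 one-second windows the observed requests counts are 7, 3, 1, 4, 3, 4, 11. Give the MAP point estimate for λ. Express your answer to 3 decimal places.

Σxᵢ = 7+3+1+4+3+4+11 = 33, with n = 7.
Posterior ∝ λ^8e^(−3λ) · λ^33e^(−7λ) = λ^41e^(−10λ), i.e. Gamma(shape=42, rate=10).
The mode of a Gamma(a, b) with a ≥ 1 (shape–rate) is (a−1)/b = 41/10 ≈ 4.100.

λ̂_MAP = 4.100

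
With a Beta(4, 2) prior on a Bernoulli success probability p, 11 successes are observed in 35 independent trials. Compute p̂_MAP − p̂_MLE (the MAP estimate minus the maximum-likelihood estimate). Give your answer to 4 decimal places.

Posterior is Beta(15, 26); MAP = (15−1)/(41−2) = 14/39 ≈ 0.35897.
MLE ignores the prior: p̂_MLE = k/n = 11/35 ≈ 0.31429.
Difference = 14/39 − 11/35 = 61/1365 ≈ 0.0447.

MAP − MLE = 0.0447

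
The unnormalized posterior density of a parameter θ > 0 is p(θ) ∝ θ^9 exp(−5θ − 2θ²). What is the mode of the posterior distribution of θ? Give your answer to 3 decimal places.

ℓ'(θ) = 9/θ − 5 − 4θ. Setting this to zero and multiplying by θ: 4θ² + 5θ − 9 = 0.
θ = (−5 + √(5² + 4·4·9)) / (2·4) = (−5 + √169) / 8 = (−5 + 13)/8 = 1.
ℓ''(θ) = −9/θ² − 4 < 0, confirming a maximum.

θ̂_MAP = 1.000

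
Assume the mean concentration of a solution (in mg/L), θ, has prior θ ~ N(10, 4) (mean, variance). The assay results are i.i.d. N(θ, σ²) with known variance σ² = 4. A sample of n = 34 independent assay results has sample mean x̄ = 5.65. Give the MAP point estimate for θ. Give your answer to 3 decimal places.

n = 34, x̄ = 5.65.
For a Normal prior and Normal likelihood with known variance, the posterior is Normal; its mode equals its mean, the precision-weighted average.
Prior precision 1/σ₀² = 1/4 = 0.25; data precision n/σ² = 34/4 = 8.5.
θ̂ = (0.25·10 + 8.5·5.65) / (0.25 + 8.5) = 50.525/8.75 = 2021/350 ≈ 5.774.

θ̂_MAP = 5.774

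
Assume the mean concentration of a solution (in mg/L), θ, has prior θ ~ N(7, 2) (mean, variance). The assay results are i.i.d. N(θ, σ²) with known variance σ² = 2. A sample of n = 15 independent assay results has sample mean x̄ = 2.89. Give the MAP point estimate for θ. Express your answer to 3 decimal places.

n = 15, x̄ = 2.89.
For a Normal prior and Normal likelihood with known variance, the posterior is Normal; its mode equals its mean, the precision-weighted average.
Prior precision 1/σ₀² = 1/2 = 0.5; data precision n/σ² = 15/2 = 7.5.
θ̂ = (0.5·7 + 7.5·2.89) / (0.5 + 7.5) = 25.175/8 = 3.146875 ≈ 3.147.

θ̂_MAP = 3.147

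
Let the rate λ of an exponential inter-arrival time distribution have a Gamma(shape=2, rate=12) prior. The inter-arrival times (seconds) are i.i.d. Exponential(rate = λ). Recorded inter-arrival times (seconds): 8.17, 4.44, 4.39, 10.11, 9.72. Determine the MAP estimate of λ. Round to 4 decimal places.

λ̂_MAP = 0.1229

The Exponential(rate=λ) likelihood is ∝ λ^n e^(−λΣtᵢ). Here n = 5 and Σtᵢ = 8.17 + 4.44 + 4.39 + 10.11 + 9.72 = 36.83.
Posterior ∝ λe^(−12λ) · λ^5e^(−36.83λ) = λ^6e^(−48.83λ), i.e. Gamma(7, 48.83).
Mode = (a−1)/b = 6/48.83 ≈ 0.1229.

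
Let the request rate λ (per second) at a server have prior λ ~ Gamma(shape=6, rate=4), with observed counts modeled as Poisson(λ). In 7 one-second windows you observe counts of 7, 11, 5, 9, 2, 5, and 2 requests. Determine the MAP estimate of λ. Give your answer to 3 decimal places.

λ̂_MAP = 4.182

Σxᵢ = 7+11+5+9+2+5+2 = 41, with n = 7.
Posterior ∝ λ^5e^(−4λ) · λ^41e^(−7λ) = λ^46e^(−11λ), i.e. Gamma(shape=47, rate=11).
The mode of a Gamma(a, b) with a ≥ 1 (shape–rate) is (a−1)/b = 46/11 ≈ 4.182.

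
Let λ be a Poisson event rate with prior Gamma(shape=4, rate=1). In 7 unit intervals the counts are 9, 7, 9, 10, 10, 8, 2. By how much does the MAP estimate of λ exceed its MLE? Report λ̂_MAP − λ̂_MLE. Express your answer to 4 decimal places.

MAP − MLE = -0.6071

Σxᵢ = 55. Posterior is Gamma(59, 8); MAP = (59−1)/8 = 58/8 ≈ 7.25000.
MLE = x̄ = 55/7 ≈ 7.85714.
Difference = 58/8 − 55/7 = -17/28 ≈ -0.6071.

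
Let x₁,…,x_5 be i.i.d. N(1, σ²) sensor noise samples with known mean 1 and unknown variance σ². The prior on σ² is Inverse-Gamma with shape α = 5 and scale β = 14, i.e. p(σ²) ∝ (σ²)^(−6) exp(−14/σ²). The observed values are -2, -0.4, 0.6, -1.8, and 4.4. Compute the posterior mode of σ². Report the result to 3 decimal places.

σ̂²_MAP = 3.442

Sum of squared deviations about the known mean: SS = (-2−1)² + (-0.4−1)² + (0.6−1)² + (-1.8−1)² + (4.4−1)² = 30.52.
The Normal likelihood contributes (σ²)^(−n/2) exp(−SS/(2σ²)), so the posterior is Inverse-Gamma(α + n/2, β + SS/2) = Inverse-Gamma(7.5, 29.26).
The mode of Inverse-Gamma(a, b) is b/(a+1) = 29.26/8.5 ≈ 3.442.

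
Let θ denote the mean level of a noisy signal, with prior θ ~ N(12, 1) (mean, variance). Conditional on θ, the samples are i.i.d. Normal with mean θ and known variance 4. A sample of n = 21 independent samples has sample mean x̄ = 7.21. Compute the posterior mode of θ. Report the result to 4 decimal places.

θ̂_MAP = 7.9764

n = 21, x̄ = 7.21.
For a Normal prior and Normal likelihood with known variance, the posterior is Normal; its mode equals its mean, the precision-weighted average.
Prior precision 1/σ₀² = 1/1 = 1; data precision n/σ² = 21/4 = 5.25.
θ̂ = (1·12 + 5.25·7.21) / (1 + 5.25) = 49.8525/6.25 = 7.9764.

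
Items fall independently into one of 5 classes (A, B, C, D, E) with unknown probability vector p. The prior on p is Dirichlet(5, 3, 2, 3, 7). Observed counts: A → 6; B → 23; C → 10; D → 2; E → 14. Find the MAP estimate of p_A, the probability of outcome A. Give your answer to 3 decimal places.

MAP estimate of p_A = 0.143

The posterior is Dirichlet(αᵢ + nᵢ) = Dirichlet(11, 26, 12, 5, 21).
For a Dirichlet(a₁,…,a_K) with all aᵢ > 1, the mode has j-th component (aⱼ − 1)/(Σaᵢ − K).
Here Σaᵢ = 75 and K = 5, so p_A = (11 − 1)/(75 − 5) = 10/70 ≈ 0.143.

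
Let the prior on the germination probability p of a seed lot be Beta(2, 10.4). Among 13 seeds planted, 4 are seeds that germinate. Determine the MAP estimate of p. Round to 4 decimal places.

Prior: Beta(2, 10.4).
Data: 4 successes in 13 trials. The binomial likelihood contributes p^4(1−p)^9, so the posterior is Beta(2+4, 10.4+9) = Beta(6, 19.4).
For Beta(a, b) with a, b > 1 the mode is (a−1)/(a+b−2) = 5/23.4 ≈ 0.2137.

p̂_MAP = 0.2137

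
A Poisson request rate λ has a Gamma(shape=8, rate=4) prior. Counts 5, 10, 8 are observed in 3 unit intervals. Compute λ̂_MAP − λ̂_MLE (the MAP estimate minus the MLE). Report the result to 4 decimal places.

Σxᵢ = 23. Posterior is Gamma(31, 7); MAP = (31−1)/7 = 30/7 ≈ 4.28571.
MLE = x̄ = 23/3 ≈ 7.66667.
Difference = 30/7 − 23/3 = -71/21 ≈ -3.3810.

MAP − MLE = -3.3810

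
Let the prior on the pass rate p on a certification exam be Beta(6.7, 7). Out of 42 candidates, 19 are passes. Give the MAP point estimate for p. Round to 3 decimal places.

p̂_MAP = 0.460

Prior: Beta(6.7, 7).
Data: 19 successes in 42 trials. The binomial likelihood contributes p^19(1−p)^23, so the posterior is Beta(6.7+19, 7+23) = Beta(25.7, 30).
For Beta(a, b) with a, b > 1 the mode is (a−1)/(a+b−2) = 24.7/53.7 ≈ 0.460.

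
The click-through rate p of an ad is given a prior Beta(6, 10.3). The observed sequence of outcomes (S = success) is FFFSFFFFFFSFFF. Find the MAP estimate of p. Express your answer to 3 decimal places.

p̂_MAP = 0.247

Prior: Beta(6, 10.3).
Data: 2 successes in 14 trials (from the sequence). The binomial likelihood contributes p^2(1−p)^12, so the posterior is Beta(6+2, 10.3+12) = Beta(8, 22.3).
For Beta(a, b) with a, b > 1 the mode is (a−1)/(a+b−2) = 7/28.3 ≈ 0.247.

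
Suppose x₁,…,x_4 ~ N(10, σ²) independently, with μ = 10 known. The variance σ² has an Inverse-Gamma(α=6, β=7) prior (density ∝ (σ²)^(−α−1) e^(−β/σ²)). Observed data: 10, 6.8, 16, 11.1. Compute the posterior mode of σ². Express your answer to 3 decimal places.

Sum of squared deviations about the known mean: SS = (10−10)² + (6.8−10)² + (16−10)² + (11.1−10)² = 47.45.
The Normal likelihood contributes (σ²)^(−n/2) exp(−SS/(2σ²)), so the posterior is Inverse-Gamma(α + n/2, β + SS/2) = Inverse-Gamma(8, 30.725).
The mode of Inverse-Gamma(a, b) is b/(a+1) = 30.725/9 ≈ 3.414.

σ̂²_MAP = 3.414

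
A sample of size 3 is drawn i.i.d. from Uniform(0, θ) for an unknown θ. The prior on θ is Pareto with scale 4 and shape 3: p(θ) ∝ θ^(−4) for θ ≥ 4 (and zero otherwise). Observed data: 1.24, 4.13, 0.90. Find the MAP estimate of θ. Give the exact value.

θ̂_MAP = 4.13

The Uniform(0, θ) likelihood is θ^(−n) for θ ≥ max(xᵢ), zero otherwise. Here max(xᵢ) = 4.13.
Posterior ∝ θ^(−4) · θ^(−3) = θ^(−7) on θ ≥ max(4, 4.13) = 4.13.
This density is strictly decreasing in θ, so the posterior mode lies at the lower boundary of the support.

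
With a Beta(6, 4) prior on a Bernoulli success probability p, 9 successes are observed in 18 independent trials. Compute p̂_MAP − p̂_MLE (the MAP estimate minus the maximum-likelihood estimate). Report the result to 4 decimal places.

MAP − MLE = 0.0385

Posterior is Beta(15, 13); MAP = (15−1)/(28−2) = 14/26 ≈ 0.53846.
MLE ignores the prior: p̂_MLE = k/n = 9/18 ≈ 0.50000.
Difference = 14/26 − 9/18 = 1/26 ≈ 0.0385.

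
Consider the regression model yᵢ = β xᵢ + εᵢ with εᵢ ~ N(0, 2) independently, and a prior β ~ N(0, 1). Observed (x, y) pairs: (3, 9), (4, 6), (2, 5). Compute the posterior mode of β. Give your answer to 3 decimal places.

log p(β | y) = −Σ(yᵢ − βxᵢ)²/(2·2) − β²/(2·1) + const.
Setting the derivative to zero: Σxᵢ(yᵢ − βxᵢ)/2 − β/1 = 0, so β = Σxᵢyᵢ / (Σxᵢ² + σ²/τ²).
Σxᵢyᵢ = 3·9 + 4·6 + 2·5 = 61; Σxᵢ² = 29; σ²/τ² = 2.
β̂_MAP = 61 / (29 + 2) = 61/31 ≈ 1.968.

β̂_MAP = 1.968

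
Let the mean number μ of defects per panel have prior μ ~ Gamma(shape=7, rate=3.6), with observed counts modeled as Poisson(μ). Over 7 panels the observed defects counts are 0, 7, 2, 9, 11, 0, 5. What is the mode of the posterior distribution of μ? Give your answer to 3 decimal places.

Σxᵢ = 0+7+2+9+11+0+5 = 34, with n = 7.
Posterior ∝ μ^6e^(−3.6μ) · μ^34e^(−7μ) = μ^40e^(−10.6μ), i.e. Gamma(shape=41, rate=10.6).
The mode of a Gamma(a, b) with a ≥ 1 (shape–rate) is (a−1)/b = 40/10.6 ≈ 3.774.

μ̂_MAP = 3.774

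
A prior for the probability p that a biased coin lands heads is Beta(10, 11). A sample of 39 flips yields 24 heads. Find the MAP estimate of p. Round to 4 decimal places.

Prior: Beta(10, 11).
Data: 24 successes in 39 trials. The binomial likelihood contributes p^24(1−p)^15, so the posterior is Beta(10+24, 11+15) = Beta(34, 26).
For Beta(a, b) with a, b > 1 the mode is (a−1)/(a+b−2) = 33/58 ≈ 0.5690.

p̂_MAP = 0.5690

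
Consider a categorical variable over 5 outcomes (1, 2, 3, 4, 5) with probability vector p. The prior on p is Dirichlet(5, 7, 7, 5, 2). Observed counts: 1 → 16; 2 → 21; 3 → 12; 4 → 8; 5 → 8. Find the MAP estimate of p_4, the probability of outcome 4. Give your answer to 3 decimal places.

MAP estimate: 0.140

The posterior is Dirichlet(αᵢ + nᵢ) = Dirichlet(21, 28, 19, 13, 10).
For a Dirichlet(a₁,…,a_K) with all aᵢ > 1, the mode has j-th component (aⱼ − 1)/(Σaᵢ − K).
Here Σaᵢ = 91 and K = 5, so p_4 = (13 − 1)/(91 − 5) = 12/86 ≈ 0.140.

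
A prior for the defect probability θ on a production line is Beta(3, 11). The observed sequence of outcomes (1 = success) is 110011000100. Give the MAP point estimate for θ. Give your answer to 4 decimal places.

Prior: Beta(3, 11).
Data: 5 successes in 12 trials (from the sequence). The binomial likelihood contributes θ^5(1−θ)^7, so the posterior is Beta(3+5, 11+7) = Beta(8, 18).
For Beta(a, b) with a, b > 1 the mode is (a−1)/(a+b−2) = 7/24 ≈ 0.2917.

θ̂_MAP = 0.2917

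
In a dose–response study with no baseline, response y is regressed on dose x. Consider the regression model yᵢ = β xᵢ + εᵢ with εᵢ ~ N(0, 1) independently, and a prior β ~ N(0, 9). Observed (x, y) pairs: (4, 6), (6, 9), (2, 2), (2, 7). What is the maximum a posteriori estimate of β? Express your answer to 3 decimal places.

log p(β | y) = −Σ(yᵢ − βxᵢ)²/(2·1) − β²/(2·9) + const.
Setting the derivative to zero: Σxᵢ(yᵢ − βxᵢ)/1 − β/9 = 0, so β = Σxᵢyᵢ / (Σxᵢ² + σ²/τ²).
Σxᵢyᵢ = 4·6 + 6·9 + 2·2 + 2·7 = 96; Σxᵢ² = 60; σ²/τ² = 1/9.
β̂_MAP = 96 / (60 + 1/9) = 96/(541/9) = 864/541 ≈ 1.597.

β̂_MAP = 1.597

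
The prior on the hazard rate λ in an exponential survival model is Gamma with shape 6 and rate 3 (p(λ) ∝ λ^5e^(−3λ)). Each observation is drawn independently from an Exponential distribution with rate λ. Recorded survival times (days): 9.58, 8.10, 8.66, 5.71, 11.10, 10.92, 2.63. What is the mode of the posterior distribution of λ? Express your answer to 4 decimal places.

The Exponential(rate=λ) likelihood is ∝ λ^n e^(−λΣtᵢ). Here n = 7 and Σtᵢ = 9.58 + 8.10 + 8.66 + 5.71 + 11.10 + 10.92 + 2.63 = 56.70.
Posterior ∝ λ^5e^(−3λ) · λ^7e^(−56.70λ) = λ^12e^(−59.70λ), i.e. Gamma(13, 59.70).
Mode = (a−1)/b = 12/59.70 ≈ 0.2010.

λ̂_MAP = 0.2010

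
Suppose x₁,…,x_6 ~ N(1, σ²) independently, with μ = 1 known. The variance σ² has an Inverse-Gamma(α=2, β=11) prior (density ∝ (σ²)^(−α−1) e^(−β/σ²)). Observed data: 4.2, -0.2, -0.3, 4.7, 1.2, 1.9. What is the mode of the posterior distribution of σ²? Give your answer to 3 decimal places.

Sum of squared deviations about the known mean: SS = (4.2−1)² + (-0.2−1)² + (-0.3−1)² + (4.7−1)² + (1.2−1)² + (1.9−1)² = 27.91.
The Normal likelihood contributes (σ²)^(−n/2) exp(−SS/(2σ²)), so the posterior is Inverse-Gamma(α + n/2, β + SS/2) = Inverse-Gamma(5, 24.955).
The mode of Inverse-Gamma(a, b) is b/(a+1) = 24.955/6 ≈ 4.159.

σ̂²_MAP = 4.159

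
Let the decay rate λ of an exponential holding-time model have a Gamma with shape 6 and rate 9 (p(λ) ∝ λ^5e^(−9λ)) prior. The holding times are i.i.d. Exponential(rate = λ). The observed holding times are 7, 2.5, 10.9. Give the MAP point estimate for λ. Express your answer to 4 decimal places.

λ̂_MAP = 0.2721

The Exponential(rate=λ) likelihood is ∝ λ^n e^(−λΣtᵢ). Here n = 3 and Σtᵢ = 7 + 2.5 + 10.9 = 20.4.
Posterior ∝ λ^5e^(−9λ) · λ^3e^(−20.4λ) = λ^8e^(−29.4λ), i.e. Gamma(9, 29.4).
Mode = (a−1)/b = 8/29.4 ≈ 0.2721.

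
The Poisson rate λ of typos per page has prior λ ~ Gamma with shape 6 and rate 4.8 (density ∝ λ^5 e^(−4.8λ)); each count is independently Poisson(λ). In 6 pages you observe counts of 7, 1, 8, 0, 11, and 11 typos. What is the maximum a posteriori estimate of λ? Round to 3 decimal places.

Σxᵢ = 7+1+8+0+11+11 = 38, with n = 6.
Posterior ∝ λ^5e^(−4.8λ) · λ^38e^(−6λ) = λ^43e^(−10.8λ), i.e. Gamma(shape=44, rate=10.8).
The mode of a Gamma(a, b) with a ≥ 1 (shape–rate) is (a−1)/b = 43/10.8 ≈ 3.981.

λ̂_MAP = 3.981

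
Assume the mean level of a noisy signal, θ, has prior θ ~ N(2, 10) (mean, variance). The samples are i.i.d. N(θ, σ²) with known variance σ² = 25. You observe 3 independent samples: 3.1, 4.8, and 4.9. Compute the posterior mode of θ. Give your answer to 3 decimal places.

n = 3; x̄ = (3.1 + 4.8 + 4.9)/3 = 12.8/3 = 64/15 ≈ 4.2667.
For a Normal prior and Normal likelihood with known variance, the posterior is Normal; its mode equals its mean, the precision-weighted average.
Prior precision 1/σ₀² = 1/10 = 0.1; data precision n/σ² = 3/25 = 0.12.
θ̂ = (0.1·2 + 0.12·(64/15)) / (0.1 + 0.12) = 0.712/0.22 = 178/55 ≈ 3.236.

θ̂_MAP = 3.236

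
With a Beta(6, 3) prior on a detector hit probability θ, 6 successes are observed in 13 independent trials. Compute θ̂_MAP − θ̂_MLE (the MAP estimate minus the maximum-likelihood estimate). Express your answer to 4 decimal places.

Posterior is Beta(12, 10); MAP = (12−1)/(22−2) = 11/20 ≈ 0.55000.
MLE ignores the prior: θ̂_MLE = k/n = 6/13 ≈ 0.46154.
Difference = 11/20 − 6/13 = 23/260 ≈ 0.0885.

MAP − MLE = 0.0885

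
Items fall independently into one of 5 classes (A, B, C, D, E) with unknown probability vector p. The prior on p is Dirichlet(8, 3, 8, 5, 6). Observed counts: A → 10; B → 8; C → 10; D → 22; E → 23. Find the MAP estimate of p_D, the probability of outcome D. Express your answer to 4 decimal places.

The posterior is Dirichlet(αᵢ + nᵢ) = Dirichlet(18, 11, 18, 27, 29).
For a Dirichlet(a₁,…,a_K) with all aᵢ > 1, the mode has j-th component (aⱼ − 1)/(Σaᵢ − K).
Here Σaᵢ = 103 and K = 5, so p_D = (27 − 1)/(103 − 5) = 26/98 ≈ 0.2653.

MAP estimate of p_D = 0.2653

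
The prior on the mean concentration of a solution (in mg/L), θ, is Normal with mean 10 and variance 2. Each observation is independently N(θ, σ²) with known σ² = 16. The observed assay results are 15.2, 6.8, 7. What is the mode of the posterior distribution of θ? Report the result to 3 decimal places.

n = 3; x̄ = (15.2 + 6.8 + 7)/3 = 29/3 = 29/3 ≈ 9.6667.
For a Normal prior and Normal likelihood with known variance, the posterior is Normal; its mode equals its mean, the precision-weighted average.
Prior precision 1/σ₀² = 1/2 = 0.5; data precision n/σ² = 3/16 = 0.1875.
θ̂ = (0.5·10 + 0.1875·(29/3)) / (0.5 + 0.1875) = 6.8125/0.6875 = 109/11 ≈ 9.909.

θ̂_MAP = 9.909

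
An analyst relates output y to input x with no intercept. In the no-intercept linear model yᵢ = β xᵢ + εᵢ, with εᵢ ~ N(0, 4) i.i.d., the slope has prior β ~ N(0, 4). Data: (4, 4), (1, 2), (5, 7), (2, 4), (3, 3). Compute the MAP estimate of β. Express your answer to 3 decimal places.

log p(β | y) = −Σ(yᵢ − βxᵢ)²/(2·4) − β²/(2·4) + const.
Setting the derivative to zero: Σxᵢ(yᵢ − βxᵢ)/4 − β/4 = 0, so β = Σxᵢyᵢ / (Σxᵢ² + σ²/τ²).
Σxᵢyᵢ = 4·4 + 1·2 + 5·7 + 2·4 + 3·3 = 70; Σxᵢ² = 55; σ²/τ² = 1.
β̂_MAP = 70 / (55 + 1) = 70/56 ≈ 1.250.

β̂_MAP = 1.250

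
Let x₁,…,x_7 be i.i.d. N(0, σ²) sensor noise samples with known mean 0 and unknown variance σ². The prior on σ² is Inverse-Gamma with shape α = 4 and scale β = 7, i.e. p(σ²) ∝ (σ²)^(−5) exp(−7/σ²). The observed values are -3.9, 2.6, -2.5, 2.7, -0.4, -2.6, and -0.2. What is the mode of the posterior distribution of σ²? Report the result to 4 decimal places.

σ̂²_MAP = 3.3218

Sum of squared deviations about the known mean: SS = (-3.9−0)² + (2.6−0)² + (-2.5−0)² + (2.7−0)² + (-0.4−0)² + (-2.6−0)² + (-0.2−0)² = 42.47.
The Normal likelihood contributes (σ²)^(−n/2) exp(−SS/(2σ²)), so the posterior is Inverse-Gamma(α + n/2, β + SS/2) = Inverse-Gamma(7.5, 28.235).
The mode of Inverse-Gamma(a, b) is b/(a+1) = 28.235/8.5 ≈ 3.3218.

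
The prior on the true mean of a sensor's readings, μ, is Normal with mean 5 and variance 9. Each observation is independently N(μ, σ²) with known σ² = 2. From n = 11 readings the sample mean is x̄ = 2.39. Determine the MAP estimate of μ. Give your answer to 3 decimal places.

μ̂_MAP = 2.442

n = 11, x̄ = 2.39.
For a Normal prior and Normal likelihood with known variance, the posterior is Normal; its mode equals its mean, the precision-weighted average.
Prior precision 1/σ₀² = 1/9; data precision n/σ² = 11/2 = 5.5.
μ̂ = ((1/9)·5 + 5.5·2.39) / (1/9 + 5.5) = (24661/1800)/(101/18) = 24661/10100 ≈ 2.442.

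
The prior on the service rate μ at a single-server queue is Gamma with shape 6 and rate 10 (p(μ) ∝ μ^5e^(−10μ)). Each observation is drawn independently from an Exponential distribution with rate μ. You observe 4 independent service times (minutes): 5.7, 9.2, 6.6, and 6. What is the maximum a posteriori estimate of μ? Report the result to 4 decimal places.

The Exponential(rate=μ) likelihood is ∝ μ^n e^(−μΣtᵢ). Here n = 4 and Σtᵢ = 5.7 + 9.2 + 6.6 + 6 = 27.5.
Posterior ∝ μ^5e^(−10μ) · μ^4e^(−27.5μ) = μ^9e^(−37.5μ), i.e. Gamma(10, 37.5).
Mode = (a−1)/b = 9/37.5 ≈ 0.2400.

μ̂_MAP = 0.2400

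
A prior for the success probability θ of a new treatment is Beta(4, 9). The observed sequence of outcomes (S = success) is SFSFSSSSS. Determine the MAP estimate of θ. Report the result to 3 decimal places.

θ̂_MAP = 0.500

Prior: Beta(4, 9).
Data: 7 successes in 9 trials (from the sequence). The binomial likelihood contributes θ^7(1−θ)^2, so the posterior is Beta(4+7, 9+2) = Beta(11, 11).
For Beta(a, b) with a, b > 1 the mode is (a−1)/(a+b−2) = 10/20 ≈ 0.500.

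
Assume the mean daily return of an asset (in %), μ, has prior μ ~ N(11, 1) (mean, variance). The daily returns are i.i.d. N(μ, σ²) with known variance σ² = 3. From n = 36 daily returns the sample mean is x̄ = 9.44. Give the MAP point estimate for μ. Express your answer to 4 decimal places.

μ̂_MAP = 9.5600

n = 36, x̄ = 9.44.
For a Normal prior and Normal likelihood with known variance, the posterior is Normal; its mode equals its mean, the precision-weighted average.
Prior precision 1/σ₀² = 1/1 = 1; data precision n/σ² = 36/3 = 12.
μ̂ = (1·11 + 12·9.44) / (1 + 12) = 124.28/13 = 9.5600.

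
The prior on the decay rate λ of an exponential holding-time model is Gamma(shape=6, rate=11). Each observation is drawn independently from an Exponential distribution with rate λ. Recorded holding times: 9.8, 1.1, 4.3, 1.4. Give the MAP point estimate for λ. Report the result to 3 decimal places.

The Exponential(rate=λ) likelihood is ∝ λ^n e^(−λΣtᵢ). Here n = 4 and Σtᵢ = 9.8 + 1.1 + 4.3 + 1.4 = 16.6.
Posterior ∝ λ^5e^(−11λ) · λ^4e^(−16.6λ) = λ^9e^(−27.6λ), i.e. Gamma(10, 27.6).
Mode = (a−1)/b = 9/27.6 ≈ 0.326.

λ̂_MAP = 0.326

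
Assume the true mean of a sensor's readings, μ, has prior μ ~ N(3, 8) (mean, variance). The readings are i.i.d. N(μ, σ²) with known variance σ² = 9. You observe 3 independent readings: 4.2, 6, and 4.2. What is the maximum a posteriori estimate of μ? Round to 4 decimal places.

μ̂_MAP = 4.3091

n = 3; x̄ = (4.2 + 6 + 4.2)/3 = 14.4/3 = 4.8.
For a Normal prior and Normal likelihood with known variance, the posterior is Normal; its mode equals its mean, the precision-weighted average.
Prior precision 1/σ₀² = 1/8 = 0.125; data precision n/σ² = 3/9 = 1/3.
μ̂ = (0.125·3 + (1/3)·4.8) / (0.125 + 1/3) = 1.975/(11/24) = 237/55 ≈ 4.3091.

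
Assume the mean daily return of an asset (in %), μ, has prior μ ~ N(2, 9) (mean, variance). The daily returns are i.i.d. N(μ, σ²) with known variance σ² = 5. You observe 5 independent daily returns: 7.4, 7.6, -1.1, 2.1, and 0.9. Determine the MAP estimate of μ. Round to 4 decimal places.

n = 5; x̄ = (7.4 + 7.6 + (-1.1) + 2.1 + 0.9)/5 = 16.9/5 = 3.38.
For a Normal prior and Normal likelihood with known variance, the posterior is Normal; its mode equals its mean, the precision-weighted average.
Prior precision 1/σ₀² = 1/9; data precision n/σ² = 5/5 = 1.
μ̂ = ((1/9)·2 + 1·3.38) / (1/9 + 1) = (1621/450)/(10/9) = 3.2420.

μ̂_MAP = 3.2420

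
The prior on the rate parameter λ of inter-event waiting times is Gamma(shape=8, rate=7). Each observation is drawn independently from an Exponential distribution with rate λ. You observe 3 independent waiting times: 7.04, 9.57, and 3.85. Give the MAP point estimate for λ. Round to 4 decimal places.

The Exponential(rate=λ) likelihood is ∝ λ^n e^(−λΣtᵢ). Here n = 3 and Σtᵢ = 7.04 + 9.57 + 3.85 = 20.46.
Posterior ∝ λ^7e^(−7λ) · λ^3e^(−20.46λ) = λ^10e^(−27.46λ), i.e. Gamma(11, 27.46).
Mode = (a−1)/b = 10/27.46 ≈ 0.3642.

λ̂_MAP = 0.3642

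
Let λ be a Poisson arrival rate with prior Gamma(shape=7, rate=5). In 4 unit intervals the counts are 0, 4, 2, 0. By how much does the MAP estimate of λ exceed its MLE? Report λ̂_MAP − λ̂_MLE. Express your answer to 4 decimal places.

MAP − MLE = -0.1667

Σxᵢ = 6. Posterior is Gamma(13, 9); MAP = (13−1)/9 = 12/9 ≈ 1.33333.
MLE = x̄ = 6/4 ≈ 1.50000.
Difference = 12/9 − 6/4 = -1/6 ≈ -0.1667.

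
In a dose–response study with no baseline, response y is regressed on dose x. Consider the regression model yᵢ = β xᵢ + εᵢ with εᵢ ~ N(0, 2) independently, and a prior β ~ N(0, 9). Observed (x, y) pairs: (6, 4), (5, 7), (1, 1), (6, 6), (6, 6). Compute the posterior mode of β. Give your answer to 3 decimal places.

β̂_MAP = 0.983

log p(β | y) = −Σ(yᵢ − βxᵢ)²/(2·2) − β²/(2·9) + const.
Setting the derivative to zero: Σxᵢ(yᵢ − βxᵢ)/2 − β/9 = 0, so β = Σxᵢyᵢ / (Σxᵢ² + σ²/τ²).
Σxᵢyᵢ = 6·4 + 5·7 + 1·1 + 6·6 + 6·6 = 132; Σxᵢ² = 134; σ²/τ² = 2/9.
β̂_MAP = 132 / (134 + 2/9) = 132/(1208/9) = 297/302 ≈ 0.983.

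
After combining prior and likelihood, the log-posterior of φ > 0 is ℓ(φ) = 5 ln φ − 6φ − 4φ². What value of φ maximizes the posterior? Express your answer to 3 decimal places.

φ̂_MAP = 0.500

ℓ'(φ) = 5/φ − 6 − 8φ. Setting this to zero and multiplying by φ: 8φ² + 6φ − 5 = 0.
φ = (−6 + √(6² + 4·8·5)) / (2·8) = (−6 + √196) / 16 = (−6 + 14)/16 = 1/2.
ℓ''(φ) = −5/φ² − 8 < 0, confirming a maximum.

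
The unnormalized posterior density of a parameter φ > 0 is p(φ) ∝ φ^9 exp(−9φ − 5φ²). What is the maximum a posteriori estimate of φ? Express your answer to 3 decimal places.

φ̂_MAP = 0.600

ℓ'(φ) = 9/φ − 9 − 10φ. Setting this to zero and multiplying by φ: 10φ² + 9φ − 9 = 0.
φ = (−9 + √(9² + 4·10·9)) / (2·10) = (−9 + √441) / 20 = (−9 + 21)/20 = 3/5.
ℓ''(φ) = −9/φ² − 10 < 0, confirming a maximum.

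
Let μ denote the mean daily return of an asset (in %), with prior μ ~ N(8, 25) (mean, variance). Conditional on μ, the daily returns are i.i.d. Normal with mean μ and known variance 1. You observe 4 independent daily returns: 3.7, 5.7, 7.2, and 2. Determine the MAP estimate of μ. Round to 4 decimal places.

n = 4; x̄ = (3.7 + 5.7 + 7.2 + 2)/4 = 18.6/4 = 4.65.
For a Normal prior and Normal likelihood with known variance, the posterior is Normal; its mode equals its mean, the precision-weighted average.
Prior precision 1/σ₀² = 1/25 = 0.04; data precision n/σ² = 4/1 = 4.
μ̂ = (0.04·8 + 4·4.65) / (0.04 + 4) = 18.92/4.04 = 473/101 ≈ 4.6832.

μ̂_MAP = 4.6832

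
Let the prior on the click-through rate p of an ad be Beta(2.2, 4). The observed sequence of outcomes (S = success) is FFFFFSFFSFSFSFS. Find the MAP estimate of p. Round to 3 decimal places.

Prior: Beta(2.2, 4).
Data: 5 successes in 15 trials (from the sequence). The binomial likelihood contributes p^5(1−p)^10, so the posterior is Beta(2.2+5, 4+10) = Beta(7.2, 14).
For Beta(a, b) with a, b > 1 the mode is (a−1)/(a+b−2) = 6.2/19.2 ≈ 0.323.

p̂_MAP = 0.323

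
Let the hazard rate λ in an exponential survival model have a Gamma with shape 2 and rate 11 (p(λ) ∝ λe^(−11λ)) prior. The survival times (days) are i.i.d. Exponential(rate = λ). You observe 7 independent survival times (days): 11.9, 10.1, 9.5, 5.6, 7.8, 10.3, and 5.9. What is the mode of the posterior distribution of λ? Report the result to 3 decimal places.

λ̂_MAP = 0.111

The Exponential(rate=λ) likelihood is ∝ λ^n e^(−λΣtᵢ). Here n = 7 and Σtᵢ = 11.9 + 10.1 + 9.5 + 5.6 + 7.8 + 10.3 + 5.9 = 61.1.
Posterior ∝ λe^(−11λ) · λ^7e^(−61.1λ) = λ^8e^(−72.1λ), i.e. Gamma(9, 72.1).
Mode = (a−1)/b = 8/72.1 ≈ 0.111.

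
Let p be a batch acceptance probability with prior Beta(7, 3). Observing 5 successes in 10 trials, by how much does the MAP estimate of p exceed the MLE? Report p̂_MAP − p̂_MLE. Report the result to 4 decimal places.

MAP − MLE = 0.1111

Posterior is Beta(12, 8); MAP = (12−1)/(20−2) = 11/18 ≈ 0.61111.
MLE ignores the prior: p̂_MLE = k/n = 5/10 ≈ 0.50000.
Difference = 11/18 − 5/10 = 1/9 ≈ 0.1111.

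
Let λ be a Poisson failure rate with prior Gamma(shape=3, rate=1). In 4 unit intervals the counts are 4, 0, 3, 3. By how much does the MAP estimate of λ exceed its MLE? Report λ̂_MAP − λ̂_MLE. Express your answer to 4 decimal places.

Σxᵢ = 10. Posterior is Gamma(13, 5); MAP = (13−1)/5 = 12/5 ≈ 2.40000.
MLE = x̄ = 10/4 ≈ 2.50000.
Difference = 12/5 − 10/4 = -1/10 ≈ -0.1000.

MAP − MLE = -0.1000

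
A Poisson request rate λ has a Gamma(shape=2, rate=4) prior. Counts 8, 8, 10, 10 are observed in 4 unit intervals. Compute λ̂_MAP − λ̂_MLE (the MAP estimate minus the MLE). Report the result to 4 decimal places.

Σxᵢ = 36. Posterior is Gamma(38, 8); MAP = (38−1)/8 = 37/8 ≈ 4.62500.
MLE = x̄ = 36/4 ≈ 9.00000.
Difference = 37/8 − 36/4 = -35/8 ≈ -4.3750.

MAP − MLE = -4.3750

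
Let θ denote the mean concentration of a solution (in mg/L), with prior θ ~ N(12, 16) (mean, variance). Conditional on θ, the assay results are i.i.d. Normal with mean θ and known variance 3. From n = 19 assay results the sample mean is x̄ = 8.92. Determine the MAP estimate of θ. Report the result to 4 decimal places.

θ̂_MAP = 8.9501

n = 19, x̄ = 8.92.
For a Normal prior and Normal likelihood with known variance, the posterior is Normal; its mode equals its mean, the precision-weighted average.
Prior precision 1/σ₀² = 1/16 = 0.0625; data precision n/σ² = 19/3.
θ̂ = (0.0625·12 + (19/3)·8.92) / (0.0625 + 19/3) = (17173/300)/(307/48) = 68692/7675 ≈ 8.9501.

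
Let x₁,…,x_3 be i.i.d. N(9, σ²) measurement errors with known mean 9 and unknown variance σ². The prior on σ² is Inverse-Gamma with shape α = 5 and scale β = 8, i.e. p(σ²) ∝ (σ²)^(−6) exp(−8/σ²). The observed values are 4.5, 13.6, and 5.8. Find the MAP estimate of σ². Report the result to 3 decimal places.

Sum of squared deviations about the known mean: SS = (4.5−9)² + (13.6−9)² + (5.8−9)² = 51.65.
The Normal likelihood contributes (σ²)^(−n/2) exp(−SS/(2σ²)), so the posterior is Inverse-Gamma(α + n/2, β + SS/2) = Inverse-Gamma(6.5, 33.825).
The mode of Inverse-Gamma(a, b) is b/(a+1) = 33.825/7.5 ≈ 4.510.

σ̂²_MAP = 4.510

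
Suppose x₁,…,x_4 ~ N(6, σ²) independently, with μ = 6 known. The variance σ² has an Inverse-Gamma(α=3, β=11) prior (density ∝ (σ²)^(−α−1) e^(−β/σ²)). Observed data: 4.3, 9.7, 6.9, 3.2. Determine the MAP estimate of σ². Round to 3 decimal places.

σ̂²_MAP = 3.936

Sum of squared deviations about the known mean: SS = (4.3−6)² + (9.7−6)² + (6.9−6)² + (3.2−6)² = 25.23.
The Normal likelihood contributes (σ²)^(−n/2) exp(−SS/(2σ²)), so the posterior is Inverse-Gamma(α + n/2, β + SS/2) = Inverse-Gamma(5, 23.615).
The mode of Inverse-Gamma(a, b) is b/(a+1) = 23.615/6 ≈ 3.936.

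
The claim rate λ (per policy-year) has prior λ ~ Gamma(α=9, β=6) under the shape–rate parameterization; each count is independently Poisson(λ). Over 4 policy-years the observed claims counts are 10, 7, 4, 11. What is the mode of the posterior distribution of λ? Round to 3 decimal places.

λ̂_MAP = 4.000

Σxᵢ = 10+7+4+11 = 32, with n = 4.
Posterior ∝ λ^8e^(−6λ) · λ^32e^(−4λ) = λ^40e^(−10λ), i.e. Gamma(shape=41, rate=10).
The mode of a Gamma(a, b) with a ≥ 1 (shape–rate) is (a−1)/b = 40/10 ≈ 4.000.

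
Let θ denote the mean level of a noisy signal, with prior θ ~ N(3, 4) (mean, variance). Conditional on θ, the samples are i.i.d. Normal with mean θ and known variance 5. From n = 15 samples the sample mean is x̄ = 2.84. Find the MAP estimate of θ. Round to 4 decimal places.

n = 15, x̄ = 2.84.
For a Normal prior and Normal likelihood with known variance, the posterior is Normal; its mode equals its mean, the precision-weighted average.
Prior precision 1/σ₀² = 1/4 = 0.25; data precision n/σ² = 15/5 = 3.
θ̂ = (0.25·3 + 3·2.84) / (0.25 + 3) = 9.27/3.25 = 927/325 ≈ 2.8523.

θ̂_MAP = 2.8523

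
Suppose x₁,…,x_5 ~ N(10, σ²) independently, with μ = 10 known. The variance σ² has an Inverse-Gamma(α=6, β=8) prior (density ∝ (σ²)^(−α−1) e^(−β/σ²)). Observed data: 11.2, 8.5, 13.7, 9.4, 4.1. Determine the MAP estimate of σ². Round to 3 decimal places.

Sum of squared deviations about the known mean: SS = (11.2−10)² + (8.5−10)² + (13.7−10)² + (9.4−10)² + (4.1−10)² = 52.55.
The Normal likelihood contributes (σ²)^(−n/2) exp(−SS/(2σ²)), so the posterior is Inverse-Gamma(α + n/2, β + SS/2) = Inverse-Gamma(8.5, 34.275).
The mode of Inverse-Gamma(a, b) is b/(a+1) = 34.275/9.5 ≈ 3.608.

σ̂²_MAP = 3.608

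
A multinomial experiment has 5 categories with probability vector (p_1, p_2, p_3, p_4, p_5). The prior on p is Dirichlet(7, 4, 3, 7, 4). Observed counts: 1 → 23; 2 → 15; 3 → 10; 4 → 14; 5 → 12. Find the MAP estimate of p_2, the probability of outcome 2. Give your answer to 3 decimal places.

MAP estimate: 0.191

The posterior is Dirichlet(αᵢ + nᵢ) = Dirichlet(30, 19, 13, 21, 16).
For a Dirichlet(a₁,…,a_K) with all aᵢ > 1, the mode has j-th component (aⱼ − 1)/(Σaᵢ − K).
Here Σaᵢ = 99 and K = 5, so p_2 = (19 − 1)/(99 − 5) = 18/94 ≈ 0.191.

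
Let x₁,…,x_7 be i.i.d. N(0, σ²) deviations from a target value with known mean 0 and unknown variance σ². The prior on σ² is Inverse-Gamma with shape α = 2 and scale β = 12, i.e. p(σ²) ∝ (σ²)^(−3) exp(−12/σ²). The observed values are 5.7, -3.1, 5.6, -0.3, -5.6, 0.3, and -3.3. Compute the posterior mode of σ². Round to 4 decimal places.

σ̂²_MAP = 10.7608

Sum of squared deviations about the known mean: SS = (5.7−0)² + (-3.1−0)² + (5.6−0)² + (-0.3−0)² + (-5.6−0)² + (0.3−0)² + (-3.3−0)² = 115.89.
The Normal likelihood contributes (σ²)^(−n/2) exp(−SS/(2σ²)), so the posterior is Inverse-Gamma(α + n/2, β + SS/2) = Inverse-Gamma(5.5, 69.945).
The mode of Inverse-Gamma(a, b) is b/(a+1) = 69.945/6.5 ≈ 10.7608.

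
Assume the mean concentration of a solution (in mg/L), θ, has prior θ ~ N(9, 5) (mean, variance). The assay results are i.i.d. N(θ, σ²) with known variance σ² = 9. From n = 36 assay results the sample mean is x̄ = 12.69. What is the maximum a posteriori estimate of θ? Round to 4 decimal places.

n = 36, x̄ = 12.69.
For a Normal prior and Normal likelihood with known variance, the posterior is Normal; its mode equals its mean, the precision-weighted average.
Prior precision 1/σ₀² = 1/5 = 0.2; data precision n/σ² = 36/9 = 4.
θ̂ = (0.2·9 + 4·12.69) / (0.2 + 4) = 52.56/4.2 = 438/35 ≈ 12.5143.

θ̂_MAP = 12.5143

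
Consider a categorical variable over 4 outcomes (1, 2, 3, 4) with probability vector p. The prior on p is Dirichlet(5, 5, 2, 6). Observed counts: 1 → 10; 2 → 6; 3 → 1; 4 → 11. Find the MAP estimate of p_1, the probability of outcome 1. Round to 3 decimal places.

The posterior is Dirichlet(αᵢ + nᵢ) = Dirichlet(15, 11, 3, 17).
For a Dirichlet(a₁,…,a_K) with all aᵢ > 1, the mode has j-th component (aⱼ − 1)/(Σaᵢ − K).
Here Σaᵢ = 46 and K = 4, so p_1 = (15 − 1)/(46 − 4) = 14/42 ≈ 0.333.

MAP estimate: 0.333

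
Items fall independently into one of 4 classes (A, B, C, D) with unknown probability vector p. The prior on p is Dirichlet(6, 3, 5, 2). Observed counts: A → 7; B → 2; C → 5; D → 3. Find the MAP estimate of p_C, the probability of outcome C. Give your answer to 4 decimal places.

MAP estimate of p_C = 0.3103

The posterior is Dirichlet(αᵢ + nᵢ) = Dirichlet(13, 5, 10, 5).
For a Dirichlet(a₁,…,a_K) with all aᵢ > 1, the mode has j-th component (aⱼ − 1)/(Σaᵢ − K).
Here Σaᵢ = 33 and K = 4, so p_C = (10 − 1)/(33 − 4) = 9/29 ≈ 0.3103.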